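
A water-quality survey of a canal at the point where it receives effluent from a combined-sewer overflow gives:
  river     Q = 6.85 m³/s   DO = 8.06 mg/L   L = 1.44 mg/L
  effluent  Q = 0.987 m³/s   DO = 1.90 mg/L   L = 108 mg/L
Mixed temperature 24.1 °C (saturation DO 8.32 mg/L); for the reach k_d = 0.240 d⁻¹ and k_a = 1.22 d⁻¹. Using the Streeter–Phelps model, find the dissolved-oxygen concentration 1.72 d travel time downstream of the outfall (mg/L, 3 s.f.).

DO ≈ 6.23 mg/L

Mixed DO = (6.85×8.06 + 0.987×1.90)/(6.85+0.987) = 57.09/7.837 = 7.284 mg/L.
Mixed L₀ = (6.85×1.44 + 0.987×108)/(7.837) = 116.5/7.837 = 14.86 mg/L.
Initial deficit D₀ = C_s − DO₀ = 8.32 − 7.284 = 1.036 mg/L.
D(1.72) = [0.240×14.86/(1.22−0.240)](e^(−0.240×1.72) − e^(−1.22×1.72)) + 1.036 e^(−1.22×1.72)
= 3.639 × (0.6618 − 0.1227) + 1.036 × 0.1227 = 2.089 mg/L.
DO = 8.32 − 2.089 = 6.231 mg/L.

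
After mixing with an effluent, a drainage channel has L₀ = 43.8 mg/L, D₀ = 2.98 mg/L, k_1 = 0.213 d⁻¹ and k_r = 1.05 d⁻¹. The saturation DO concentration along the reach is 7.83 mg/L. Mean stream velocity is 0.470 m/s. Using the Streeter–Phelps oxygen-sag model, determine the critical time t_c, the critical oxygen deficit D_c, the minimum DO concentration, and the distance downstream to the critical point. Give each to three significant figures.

t_c ≈ 1.53 d; D_c ≈ 6.41 mg/L; min DO ≈ 1.42 mg/L; x_c ≈ 62.3 km

With k_r/k_1 = 4.930 and 1 − D₀(k_r−k_1)/(k_1 L₀) = 0.7326,
t_c = ln(4.930 × 0.7326) / (1.05 − 0.213) = ln(3.612) / 0.8370 = 1.284/0.8370 = 1.534 d.
L(t_c) = L₀ e^(−k_1 t_c) = 43.8 × 0.7212 = 31.59 mg/L, and at the critical point k_r D_c = k_1 L, so D_c = (0.213/1.05) × 31.59 = 6.408 mg/L.
Minimum DO = C_s − D_c = 7.83 − 6.408 = 1.422 mg/L.
x_c = v t_c = 0.470 m/s × 1.534 d × 86400 s/d = 62300 m ≈ 62.3 km.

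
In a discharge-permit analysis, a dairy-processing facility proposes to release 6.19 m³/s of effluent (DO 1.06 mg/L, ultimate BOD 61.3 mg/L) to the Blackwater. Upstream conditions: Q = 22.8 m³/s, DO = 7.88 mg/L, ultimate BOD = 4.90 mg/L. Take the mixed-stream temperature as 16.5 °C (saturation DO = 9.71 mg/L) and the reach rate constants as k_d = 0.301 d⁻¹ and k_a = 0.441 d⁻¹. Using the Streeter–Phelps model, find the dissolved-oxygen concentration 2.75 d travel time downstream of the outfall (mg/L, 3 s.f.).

DO ≈ 3.65 mg/L

Mixed DO = (22.8×7.88 + 6.19×1.06)/(22.8+6.19) = 186.2/28.99 = 6.424 mg/L.
Mixed L₀ = (22.8×4.90 + 6.19×61.3)/(28.99) = 491.2/28.99 = 16.94 mg/L.
Initial deficit D₀ = C_s − DO₀ = 9.71 − 6.424 = 3.286 mg/L.
D(2.75) = [0.301×16.94/(0.441−0.301)](e^(−0.301×2.75) − e^(−0.441×2.75)) + 3.286 e^(−0.441×2.75)
= 36.43 × (0.4370 − 0.2974) + 3.286 × 0.2974 = 6.064 mg/L.
DO = 9.71 − 6.064 = 3.646 mg/L.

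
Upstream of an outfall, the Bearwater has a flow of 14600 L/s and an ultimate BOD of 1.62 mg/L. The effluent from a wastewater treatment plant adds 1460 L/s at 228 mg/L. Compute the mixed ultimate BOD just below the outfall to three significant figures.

22.2 mg/L

Flow-weighted mixing: C = (Q_r C_r + Q_w C_w)/(Q_r + Q_w)
= (14600×1.62 + 1460×228)/(14600 + 1460) = 356500/16060 = 22.20 mg/L.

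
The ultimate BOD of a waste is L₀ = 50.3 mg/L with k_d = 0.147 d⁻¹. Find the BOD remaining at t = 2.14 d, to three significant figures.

L ≈ 36.7 mg/L

L_t = L₀ e^(−k_d t) = 50.3 × e^(−0.147×2.14) = 50.3 × 0.7301 = 36.72 mg/L.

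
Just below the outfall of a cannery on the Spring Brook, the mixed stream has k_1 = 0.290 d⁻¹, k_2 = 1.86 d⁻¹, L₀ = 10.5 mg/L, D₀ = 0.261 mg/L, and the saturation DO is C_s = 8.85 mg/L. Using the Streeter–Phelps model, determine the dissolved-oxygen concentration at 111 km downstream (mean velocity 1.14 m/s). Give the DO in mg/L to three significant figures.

DO ≈ 7.66 mg/L

Travel time t = x/v = 111 km / (1.14 m/s) = 111000 m / 1.14 m/s = 97370 s = 1.127 d.
k_1 L₀/(k_2−k_1) = 0.290×10.5/(1.86−0.290) = 3.045/1.570 = 1.939 mg/L.
e^(−k_1 t) = e^(−0.290×1.127) = 0.7212; e^(−k_2 t) = e^(−1.86×1.127) = 0.1229.
D = 1.939 × (0.7212 − 0.1229) + 0.261 × 0.1229 = 1.160 + 0.03209 = 1.192 mg/L.
DO = C_s − D = 8.85 − 1.192 = 7.658 mg/L.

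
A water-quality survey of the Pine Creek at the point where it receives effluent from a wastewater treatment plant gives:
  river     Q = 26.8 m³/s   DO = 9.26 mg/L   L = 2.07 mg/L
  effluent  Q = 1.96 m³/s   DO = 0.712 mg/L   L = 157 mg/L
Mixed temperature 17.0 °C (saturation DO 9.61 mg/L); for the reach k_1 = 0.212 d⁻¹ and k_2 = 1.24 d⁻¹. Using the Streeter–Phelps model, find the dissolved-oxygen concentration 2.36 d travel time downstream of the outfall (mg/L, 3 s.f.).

Mixed DO = (26.8×9.26 + 1.96×0.712)/(26.8+1.96) = 249.6/28.76 = 8.677 mg/L.
Mixed L₀ = (26.8×2.07 + 1.96×157)/(28.76) = 363.2/28.76 = 12.63 mg/L.
Initial deficit D₀ = C_s − DO₀ = 9.61 − 8.677 = 0.9325 mg/L.
D(2.36) = [0.212×12.63/(1.24−0.212)](e^(−0.212×2.36) − e^(−1.24×2.36)) + 0.9325 e^(−1.24×2.36)
= 2.604 × (0.6063 − 0.05359) + 0.9325 × 0.05359 = 1.490 mg/L.
DO = 9.61 − 1.490 = 8.120 mg/L.

DO ≈ 8.12 mg/L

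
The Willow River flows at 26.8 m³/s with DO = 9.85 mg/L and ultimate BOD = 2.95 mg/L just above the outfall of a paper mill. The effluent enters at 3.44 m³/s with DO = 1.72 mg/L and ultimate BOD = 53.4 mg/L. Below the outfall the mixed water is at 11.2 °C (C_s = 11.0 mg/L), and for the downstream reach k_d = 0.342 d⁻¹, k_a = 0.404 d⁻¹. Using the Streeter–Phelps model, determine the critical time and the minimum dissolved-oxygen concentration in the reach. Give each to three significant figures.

Mixed DO = (26.8×9.85 + 3.44×1.72)/(26.8+3.44) = 269.9/30.24 = 8.925 mg/L.
Mixed L₀ = (26.8×2.95 + 3.44×53.4)/(30.24) = 262.8/30.24 = 8.689 mg/L.
Initial deficit D₀ = C_s − DO₀ = 11.0 − 8.925 = 2.075 mg/L.
t_c = (1/0.06200) ln[(0.404/0.342)(1 − 2.075×0.06200/(0.342×8.689))] = 16.13 × ln(1.130) = 1.973 d.
D_c = (0.342/0.404) × 8.689 × e^(−0.342×1.973) = 0.8465 × 8.689 × 0.5092 = 3.746 mg/L.
Minimum DO = 11.0 − 3.746 = 7.254 mg/L.

t_c ≈ 1.97 d; minimum DO ≈ 7.25 mg/L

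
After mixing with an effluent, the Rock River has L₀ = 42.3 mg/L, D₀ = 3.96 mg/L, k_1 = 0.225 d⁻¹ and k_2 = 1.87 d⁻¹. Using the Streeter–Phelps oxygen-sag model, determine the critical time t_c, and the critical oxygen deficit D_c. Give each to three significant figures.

At the critical point dD/dt = 0, so k_1 L₀ e^(−k_1 t) = k_2 D. Substituting D(t) from the Streeter–Phelps equation and solving for t gives
t_c = ln[(k_2/k_1)(1 − D₀(k_2−k_1)/(k_1 L₀))] / (k_2−k_1).
Here k_2−k_1 = 1.645 d⁻¹ and 1 − D₀(k_2−k_1)/(k_1 L₀) = 1 − 3.96×1.645/(0.225×42.3) = 0.3156, so
t_c = ln(8.311 × 0.3156) / 1.645 = 0.9642 / 1.645 = 0.5861 d.
D_c = (k_1/k_2) L₀ e^(−k_1 t_c) = (0.225/1.87) × 42.3 × e^(−0.225×0.5861) = 0.1203 × 42.3 × 0.8764 = 4.461 mg/L.

t_c ≈ 0.586 d; D_c ≈ 4.46 mg/L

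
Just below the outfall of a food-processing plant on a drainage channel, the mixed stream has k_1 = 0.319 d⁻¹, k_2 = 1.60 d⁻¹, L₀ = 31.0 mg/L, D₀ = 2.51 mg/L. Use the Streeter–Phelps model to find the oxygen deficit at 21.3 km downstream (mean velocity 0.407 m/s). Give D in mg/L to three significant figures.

Travel time t = x/v = 21.3 km / (0.407 m/s) = 21300 m / 0.407 m/s = 52330 s = 0.6057 d.
k_1 L₀/(k_2−k_1) = 0.319×31.0/(1.60−0.319) = 9.889/1.281 = 7.720 mg/L.
e^(−k_1 t) = e^(−0.319×0.6057) = 0.8243; e^(−k_2 t) = e^(−1.60×0.6057) = 0.3794.
D = 7.720 × (0.8243 − 0.3794) + 2.51 × 0.3794 = 3.434 + 0.9523 = 4.387 mg/L.

D ≈ 4.39 mg/L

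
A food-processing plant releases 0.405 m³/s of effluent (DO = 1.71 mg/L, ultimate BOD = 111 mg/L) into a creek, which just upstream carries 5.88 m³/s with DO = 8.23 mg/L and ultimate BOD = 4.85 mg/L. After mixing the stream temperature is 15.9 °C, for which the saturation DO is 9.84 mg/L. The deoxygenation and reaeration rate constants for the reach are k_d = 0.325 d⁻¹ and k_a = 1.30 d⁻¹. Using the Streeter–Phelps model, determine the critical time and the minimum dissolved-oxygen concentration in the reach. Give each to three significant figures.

Mixed DO = (5.88×8.23 + 0.405×1.71)/(5.88+0.405) = 49.08/6.285 = 7.810 mg/L.
Mixed L₀ = (5.88×4.85 + 0.405×111)/(6.285) = 73.47/6.285 = 11.69 mg/L.
Initial deficit D₀ = C_s − DO₀ = 9.84 − 7.810 = 2.030 mg/L.
t_c = (1/0.9750) ln[(1.30/0.325)(1 − 2.030×0.9750/(0.325×11.69))] = 1.026 × ln(1.916) = 0.6669 d.
D_c = (0.325/1.30) × 11.69 × e^(−0.325×0.6669) = 0.2500 × 11.69 × 0.8051 = 2.353 mg/L.
Minimum DO = 9.84 − 2.353 = 7.487 mg/L.

t_c ≈ 0.667 d; minimum DO ≈ 7.49 mg/L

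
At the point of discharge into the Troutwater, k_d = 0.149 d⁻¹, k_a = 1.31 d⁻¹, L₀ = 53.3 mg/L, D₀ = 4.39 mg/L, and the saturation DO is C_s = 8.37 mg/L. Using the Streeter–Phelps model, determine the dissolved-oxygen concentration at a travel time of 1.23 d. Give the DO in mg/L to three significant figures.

DO ≈ 3.16 mg/L

k_d L₀/(k_a−k_d) = 0.149×53.3/(1.31−0.149) = 7.942/1.161 = 6.840 mg/L.
e^(−k_d t) = e^(−0.149×1.230) = 0.8325; e^(−k_a t) = e^(−1.31×1.230) = 0.1996.
D = 6.840 × (0.8325 − 0.1996) + 4.39 × 0.1996 = 4.329 + 0.8764 = 5.206 mg/L.
DO = C_s − D = 8.37 − 5.206 = 3.164 mg/L.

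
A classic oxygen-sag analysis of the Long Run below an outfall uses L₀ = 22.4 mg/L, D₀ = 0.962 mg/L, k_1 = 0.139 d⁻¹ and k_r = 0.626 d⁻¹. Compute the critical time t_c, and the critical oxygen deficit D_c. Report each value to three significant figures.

t_c ≈ 2.76 d; D_c ≈ 3.39 mg/L

With k_r/k_1 = 4.504 and 1 − D₀(k_r−k_1)/(k_1 L₀) = 0.8495,
t_c = ln(4.504 × 0.8495) / (0.626 − 0.139) = ln(3.826) / 0.4870 = 1.342/0.4870 = 2.755 d.
D_c = (k_1/k_r) L₀ e^(−k_1 t_c) = (0.139/0.626) × 22.4 × e^(−0.139×2.755) = 0.2220 × 22.4 × 0.6818 = 3.391 mg/L.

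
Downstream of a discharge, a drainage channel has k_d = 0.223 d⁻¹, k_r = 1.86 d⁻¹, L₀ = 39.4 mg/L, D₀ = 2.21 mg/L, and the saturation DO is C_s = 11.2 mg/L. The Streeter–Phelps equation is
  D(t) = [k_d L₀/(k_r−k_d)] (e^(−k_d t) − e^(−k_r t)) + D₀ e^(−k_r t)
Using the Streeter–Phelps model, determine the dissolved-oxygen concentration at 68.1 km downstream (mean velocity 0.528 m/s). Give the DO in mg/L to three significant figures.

DO ≈ 7.55 mg/L

Travel time t = x/v = 68.1 km / (0.528 m/s) = 68100 m / 0.528 m/s = 129000 s = 1.493 d.
k_d L₀/(k_r−k_d) = 0.223×39.4/(1.86−0.223) = 8.786/1.637 = 5.367 mg/L.
e^(−k_d t) = e^(−0.223×1.493) = 0.7168; e^(−k_r t) = e^(−1.86×1.493) = 0.06225.
D = 5.367 × (0.7168 − 0.06225) + 2.21 × 0.06225 = 3.513 + 0.1376 = 3.651 mg/L.
DO = C_s − D = 11.2 − 3.651 = 7.549 mg/L.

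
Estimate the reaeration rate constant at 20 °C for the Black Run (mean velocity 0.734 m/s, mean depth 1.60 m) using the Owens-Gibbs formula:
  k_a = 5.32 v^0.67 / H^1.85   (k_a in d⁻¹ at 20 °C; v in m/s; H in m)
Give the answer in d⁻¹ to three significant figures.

k_a ≈ 1.81 d⁻¹

k_a = 5.32 × 0.734^0.67 / 1.60^1.85 = 5.32 × 0.8129 / 2.386 = 1.813 d⁻¹.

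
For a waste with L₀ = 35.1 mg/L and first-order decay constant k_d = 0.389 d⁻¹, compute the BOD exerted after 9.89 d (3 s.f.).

y ≈ 34.4 mg/L

y_t = L₀(1 − e^(−k_d t)) = 35.1 × (1 − e^(−0.389×9.89))
= 35.1 × (1 − 0.02134) = 35.1 × 0.9787 = 34.35 mg/L.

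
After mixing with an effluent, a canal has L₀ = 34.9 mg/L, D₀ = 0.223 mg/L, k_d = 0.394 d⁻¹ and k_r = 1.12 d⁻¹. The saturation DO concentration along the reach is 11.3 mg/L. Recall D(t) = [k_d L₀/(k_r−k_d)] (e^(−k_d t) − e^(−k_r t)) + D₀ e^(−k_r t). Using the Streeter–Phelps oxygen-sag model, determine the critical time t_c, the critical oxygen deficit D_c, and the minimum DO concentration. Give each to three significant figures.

t_c ≈ 1.42 d; D_c ≈ 7.01 mg/L; min DO ≈ 4.29 mg/L

t_c = [1/(k_r−k_d)] ln[(k_r/k_d)(1 − D₀(k_r−k_d)/(k_d L₀))]
= [1/(1.12−0.394)] ln[(1.12/0.394)(1 − 0.223×0.7260/(0.394×34.9))]
= (1/0.7260) ln[2.843 × 0.9882] = 1.377 × ln(2.809) = 1.377 × 1.033 = 1.423 d.
L(t_c) = L₀ e^(−k_d t_c) = 34.9 × 0.5709 = 19.92 mg/L, and at the critical point k_r D_c = k_d L, so D_c = (0.394/1.12) × 19.92 = 7.009 mg/L.
Minimum DO = C_s − D_c = 11.3 − 7.009 = 4.291 mg/L.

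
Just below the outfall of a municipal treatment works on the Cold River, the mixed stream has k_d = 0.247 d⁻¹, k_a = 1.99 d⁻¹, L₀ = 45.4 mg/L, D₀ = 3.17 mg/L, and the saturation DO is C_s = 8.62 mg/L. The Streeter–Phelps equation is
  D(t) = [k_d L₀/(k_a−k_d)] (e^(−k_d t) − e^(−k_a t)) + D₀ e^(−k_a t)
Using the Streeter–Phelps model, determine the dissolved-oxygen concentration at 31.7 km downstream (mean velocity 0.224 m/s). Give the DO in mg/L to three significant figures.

Travel time t = x/v = 31.7 km / (0.224 m/s) = 31700 m / 0.224 m/s = 141500 s = 1.638 d.
k_d L₀/(k_a−k_d) = 0.247×45.4/(1.99−0.247) = 11.21/1.743 = 6.434 mg/L.
e^(−k_d t) = e^(−0.247×1.638) = 0.6673; e^(−k_a t) = e^(−1.99×1.638) = 0.03841.
D = 6.434 × (0.6673 − 0.03841) + 3.17 × 0.03841 = 4.046 + 0.1218 = 4.168 mg/L.
DO = C_s − D = 8.62 − 4.168 = 4.452 mg/L.

DO ≈ 4.45 mg/L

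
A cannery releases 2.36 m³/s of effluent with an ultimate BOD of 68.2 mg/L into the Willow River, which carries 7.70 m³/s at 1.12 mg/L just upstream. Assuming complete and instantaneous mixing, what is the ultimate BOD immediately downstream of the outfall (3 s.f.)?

Flow-weighted mixing: C = (Q_r C_r + Q_w C_w)/(Q_r + Q_w)
= (7.70×1.12 + 2.36×68.2)/(7.70 + 2.36) = 169.6/10.06 = 16.86 mg/L.

16.9 mg/L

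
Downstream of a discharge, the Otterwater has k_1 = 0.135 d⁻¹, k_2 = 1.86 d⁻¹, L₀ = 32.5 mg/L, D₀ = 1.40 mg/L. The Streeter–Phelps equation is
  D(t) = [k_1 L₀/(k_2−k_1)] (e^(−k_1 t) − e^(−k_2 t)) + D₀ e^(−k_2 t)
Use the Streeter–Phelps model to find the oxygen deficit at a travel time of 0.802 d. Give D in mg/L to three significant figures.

k_1 L₀/(k_2−k_1) = 0.135×32.5/(1.86−0.135) = 4.388/1.725 = 2.543 mg/L.
e^(−k_1 t) = e^(−0.135×0.8020) = 0.8974; e^(−k_2 t) = e^(−1.86×0.8020) = 0.2250.
D = 2.543 × (0.8974 − 0.2250) + 1.40 × 0.2250 = 1.710 + 0.3150 = 2.025 mg/L.

D ≈ 2.03 mg/L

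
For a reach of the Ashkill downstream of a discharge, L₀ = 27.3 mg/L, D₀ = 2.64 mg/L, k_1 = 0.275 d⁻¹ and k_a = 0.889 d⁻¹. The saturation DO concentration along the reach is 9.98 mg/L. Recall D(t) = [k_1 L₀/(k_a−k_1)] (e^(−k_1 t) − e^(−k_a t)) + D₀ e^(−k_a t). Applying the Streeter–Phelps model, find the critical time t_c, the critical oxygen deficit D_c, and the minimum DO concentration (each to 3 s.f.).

t_c = [1/(k_a−k_1)] ln[(k_a/k_1)(1 − D₀(k_a−k_1)/(k_1 L₀))]
= [1/(0.889−0.275)] ln[(0.889/0.275)(1 − 2.64×0.6140/(0.275×27.3))]
= (1/0.6140) ln[3.233 × 0.7841] = 1.629 × ln(2.535) = 1.629 × 0.9301 = 1.515 d.
D_c = (k_1/k_a) L₀ e^(−k_1 t_c) = (0.275/0.889) × 27.3 × e^(−0.275×1.515) = 0.3093 × 27.3 × 0.6593 = 5.568 mg/L.
Minimum DO = C_s − D_c = 9.98 − 5.568 = 4.412 mg/L.

t_c ≈ 1.51 d; D_c ≈ 5.57 mg/L; min DO ≈ 4.41 mg/L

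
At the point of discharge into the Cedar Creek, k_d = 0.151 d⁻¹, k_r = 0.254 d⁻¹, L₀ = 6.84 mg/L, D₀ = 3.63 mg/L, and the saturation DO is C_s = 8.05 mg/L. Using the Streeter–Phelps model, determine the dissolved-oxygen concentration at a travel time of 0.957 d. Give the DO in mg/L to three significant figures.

k_d L₀/(k_r−k_d) = 0.151×6.84/(0.254−0.151) = 1.033/0.1030 = 10.03 mg/L.
e^(−k_d t) = e^(−0.151×0.9570) = 0.8654; e^(−k_r t) = e^(−0.254×0.9570) = 0.7842.
D = 10.03 × (0.8654 − 0.7842) + 3.63 × 0.7842 = 0.8146 + 2.847 = 3.661 mg/L.
DO = C_s − D = 8.05 − 3.661 = 4.389 mg/L.

DO ≈ 4.39 mg/L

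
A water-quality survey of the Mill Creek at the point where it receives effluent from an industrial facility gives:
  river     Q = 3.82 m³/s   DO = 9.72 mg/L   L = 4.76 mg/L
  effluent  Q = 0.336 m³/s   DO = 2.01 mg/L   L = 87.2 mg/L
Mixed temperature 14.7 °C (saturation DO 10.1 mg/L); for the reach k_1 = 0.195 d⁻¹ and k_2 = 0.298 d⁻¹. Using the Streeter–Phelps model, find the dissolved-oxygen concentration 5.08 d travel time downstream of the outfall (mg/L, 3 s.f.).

DO ≈ 6.61 mg/L

Mixed DO = (3.82×9.72 + 0.336×2.01)/(3.82+0.336) = 37.81/4.156 = 9.097 mg/L.
Mixed L₀ = (3.82×4.76 + 0.336×87.2)/(4.156) = 47.48/4.156 = 11.43 mg/L.
Initial deficit D₀ = C_s − DO₀ = 10.1 − 9.097 = 1.003 mg/L.
D(5.08) = [0.195×11.43/(0.298−0.195)](e^(−0.195×5.08) − e^(−0.298×5.08)) + 1.003 e^(−0.298×5.08)
= 21.63 × (0.3714 − 0.2201) + 1.003 × 0.2201 = 3.493 mg/L.
DO = 10.1 − 3.493 = 6.607 mg/L.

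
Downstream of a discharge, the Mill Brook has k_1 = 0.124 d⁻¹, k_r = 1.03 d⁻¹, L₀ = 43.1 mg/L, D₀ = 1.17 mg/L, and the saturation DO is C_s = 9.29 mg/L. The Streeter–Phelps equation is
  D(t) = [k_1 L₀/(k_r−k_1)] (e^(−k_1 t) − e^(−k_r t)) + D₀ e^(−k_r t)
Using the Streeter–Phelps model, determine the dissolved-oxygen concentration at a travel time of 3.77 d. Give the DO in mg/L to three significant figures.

k_1 L₀/(k_r−k_1) = 0.124×43.1/(1.03−0.124) = 5.344/0.9060 = 5.899 mg/L.
e^(−k_1 t) = e^(−0.124×3.770) = 0.6266; e^(−k_r t) = e^(−1.03×3.770) = 0.02059.
D = 5.899 × (0.6266 − 0.02059) + 1.17 × 0.02059 = 3.575 + 0.02409 = 3.599 mg/L.
DO = C_s − D = 9.29 − 3.599 = 5.691 mg/L.

DO ≈ 5.69 mg/L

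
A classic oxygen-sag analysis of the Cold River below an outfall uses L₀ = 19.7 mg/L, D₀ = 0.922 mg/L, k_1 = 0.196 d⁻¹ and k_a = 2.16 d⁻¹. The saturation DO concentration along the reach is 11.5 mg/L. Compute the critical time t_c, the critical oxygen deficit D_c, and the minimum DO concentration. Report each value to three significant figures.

At the critical point dD/dt = 0, so k_1 L₀ e^(−k_1 t) = k_a D. Substituting D(t) from the Streeter–Phelps equation and solving for t gives
t_c = ln[(k_a/k_1)(1 − D₀(k_a−k_1)/(k_1 L₀))] / (k_a−k_1).
Here k_a−k_1 = 1.964 d⁻¹ and 1 − D₀(k_a−k_1)/(k_1 L₀) = 1 − 0.922×1.964/(0.196×19.7) = 0.5310, so
t_c = ln(11.02 × 0.5310) / 1.964 = 1.767 / 1.964 = 0.8996 d.
L(t_c) = L₀ e^(−k_1 t_c) = 19.7 × 0.8383 = 16.52 mg/L, and at the critical point k_a D_c = k_1 L, so D_c = (0.196/2.16) × 16.52 = 1.499 mg/L.
Minimum DO = C_s − D_c = 11.5 − 1.499 = 10.00 mg/L.

t_c ≈ 0.900 d; D_c ≈ 1.50 mg/L; min DO ≈ 10.0 mg/L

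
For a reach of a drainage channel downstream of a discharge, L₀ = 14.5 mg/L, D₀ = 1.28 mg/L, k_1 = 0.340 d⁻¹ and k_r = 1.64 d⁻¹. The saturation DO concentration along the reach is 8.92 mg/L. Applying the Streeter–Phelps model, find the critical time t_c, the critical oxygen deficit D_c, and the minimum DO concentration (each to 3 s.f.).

t_c ≈ 0.894 d; D_c ≈ 2.22 mg/L; min DO ≈ 6.70 mg/L

With k_r/k_1 = 4.824 and 1 − D₀(k_r−k_1)/(k_1 L₀) = 0.6625,
t_c = ln(4.824 × 0.6625) / (1.64 − 0.340) = ln(3.195) / 1.300 = 1.162/1.300 = 0.8936 d.
L(t_c) = L₀ e^(−k_1 t_c) = 14.5 × 0.7380 = 10.70 mg/L, and at the critical point k_r D_c = k_1 L, so D_c = (0.340/1.64) × 10.70 = 2.218 mg/L.
Minimum DO = C_s − D_c = 8.92 − 2.218 = 6.702 mg/L.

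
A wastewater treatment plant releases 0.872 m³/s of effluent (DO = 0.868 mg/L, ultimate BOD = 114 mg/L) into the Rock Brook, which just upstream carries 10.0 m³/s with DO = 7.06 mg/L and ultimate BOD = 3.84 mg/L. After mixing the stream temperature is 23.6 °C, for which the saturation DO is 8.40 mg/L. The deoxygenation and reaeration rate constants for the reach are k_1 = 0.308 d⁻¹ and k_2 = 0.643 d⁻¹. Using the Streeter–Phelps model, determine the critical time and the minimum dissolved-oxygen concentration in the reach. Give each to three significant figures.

t_c ≈ 1.69 d; minimum DO ≈ 4.79 mg/L

Mixed DO = (10.0×7.06 + 0.872×0.868)/(10.0+0.872) = 71.36/10.87 = 6.563 mg/L.
Mixed L₀ = (10.0×3.84 + 0.872×114)/(10.87) = 137.8/10.87 = 12.68 mg/L.
Initial deficit D₀ = C_s − DO₀ = 8.40 − 6.563 = 1.837 mg/L.
t_c = (1/0.3350) ln[(0.643/0.308)(1 − 1.837×0.3350/(0.308×12.68))] = 2.985 × ln(1.759) = 1.685 d.
D_c = (0.308/0.643) × 12.68 × e^(−0.308×1.685) = 0.4790 × 12.68 × 0.5951 = 3.613 mg/L.
Minimum DO = 8.40 − 3.613 = 4.787 mg/L.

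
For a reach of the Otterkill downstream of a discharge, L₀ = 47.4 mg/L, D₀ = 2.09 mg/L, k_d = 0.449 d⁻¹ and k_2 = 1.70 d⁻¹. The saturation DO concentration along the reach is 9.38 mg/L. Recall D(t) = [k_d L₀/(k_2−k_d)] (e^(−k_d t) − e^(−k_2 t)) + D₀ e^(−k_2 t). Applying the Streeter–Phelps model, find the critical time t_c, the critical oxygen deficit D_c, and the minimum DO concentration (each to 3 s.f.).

t_c ≈ 0.959 d; D_c ≈ 8.14 mg/L; min DO ≈ 1.24 mg/L

At the critical point dD/dt = 0, so k_d L₀ e^(−k_d t) = k_2 D. Substituting D(t) from the Streeter–Phelps equation and solving for t gives
t_c = ln[(k_2/k_d)(1 − D₀(k_2−k_d)/(k_d L₀))] / (k_2−k_d).
Here k_2−k_d = 1.251 d⁻¹ and 1 − D₀(k_2−k_d)/(k_d L₀) = 1 − 2.09×1.251/(0.449×47.4) = 0.8771, so
t_c = ln(3.786 × 0.8771) / 1.251 = 1.200 / 1.251 = 0.9595 d.
L(t_c) = L₀ e^(−k_d t_c) = 47.4 × 0.6500 = 30.81 mg/L, and at the critical point k_2 D_c = k_d L, so D_c = (0.449/1.70) × 30.81 = 8.137 mg/L.
Minimum DO = C_s − D_c = 9.38 − 8.137 = 1.243 mg/L.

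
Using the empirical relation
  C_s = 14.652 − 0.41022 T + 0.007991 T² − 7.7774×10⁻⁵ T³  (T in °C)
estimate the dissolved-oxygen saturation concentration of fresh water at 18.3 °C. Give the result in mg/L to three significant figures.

C_s ≈ 9.34 mg/L

C_s = 14.652 − 0.41022×18.3 + 0.007991×18.3² − 7.7774×10⁻⁵×18.3³ = 9.344 mg/L.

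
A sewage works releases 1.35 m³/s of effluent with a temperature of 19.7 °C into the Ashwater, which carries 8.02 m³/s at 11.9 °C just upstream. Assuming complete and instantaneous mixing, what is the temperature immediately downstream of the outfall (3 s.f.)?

13.0 °C

Flow-weighted mixing: C = (Q_r C_r + Q_w C_w)/(Q_r + Q_w)
= (8.02×11.9 + 1.35×19.7)/(8.02 + 1.35) = 122.0/9.370 = 13.02 °C.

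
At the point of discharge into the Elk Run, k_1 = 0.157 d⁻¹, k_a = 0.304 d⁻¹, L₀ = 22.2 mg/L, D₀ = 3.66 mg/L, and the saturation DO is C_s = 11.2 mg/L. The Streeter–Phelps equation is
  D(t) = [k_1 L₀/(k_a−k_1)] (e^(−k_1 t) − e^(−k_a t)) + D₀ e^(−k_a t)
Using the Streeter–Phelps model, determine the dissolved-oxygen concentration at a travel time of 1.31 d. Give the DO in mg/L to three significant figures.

k_1 L₀/(k_a−k_1) = 0.157×22.2/(0.304−0.157) = 3.485/0.1470 = 23.71 mg/L.
e^(−k_1 t) = e^(−0.157×1.310) = 0.8141; e^(−k_a t) = e^(−0.304×1.310) = 0.6715.
D = 23.71 × (0.8141 − 0.6715) + 3.66 × 0.6715 = 3.381 + 2.458 = 5.839 mg/L.
DO = C_s − D = 11.2 − 5.839 = 5.361 mg/L.

DO ≈ 5.36 mg/L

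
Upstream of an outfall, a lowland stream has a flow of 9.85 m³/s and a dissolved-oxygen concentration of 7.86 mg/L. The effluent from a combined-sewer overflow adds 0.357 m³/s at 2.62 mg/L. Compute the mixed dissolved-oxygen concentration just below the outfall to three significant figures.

Flow-weighted mixing: C = (Q_r C_r + Q_w C_w)/(Q_r + Q_w)
= (9.85×7.86 + 0.357×2.62)/(9.85 + 0.357) = 78.36/10.21 = 7.677 mg/L.

7.68 mg/L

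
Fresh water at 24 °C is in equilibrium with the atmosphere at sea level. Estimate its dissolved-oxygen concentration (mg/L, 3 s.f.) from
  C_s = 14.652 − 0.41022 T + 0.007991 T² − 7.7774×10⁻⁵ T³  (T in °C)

C_s = 14.652 − 0.41022×24 + 0.007991×24² − 7.7774×10⁻⁵×24³ = 8.334 mg/L.

C_s ≈ 8.33 mg/L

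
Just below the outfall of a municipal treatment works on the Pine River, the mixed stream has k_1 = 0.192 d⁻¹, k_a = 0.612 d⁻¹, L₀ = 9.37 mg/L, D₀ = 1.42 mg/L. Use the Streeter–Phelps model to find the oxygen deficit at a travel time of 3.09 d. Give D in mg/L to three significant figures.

D ≈ 1.93 mg/L

k_1 L₀/(k_a−k_1) = 0.192×9.37/(0.612−0.192) = 1.799/0.4200 = 4.283 mg/L.
e^(−k_1 t) = e^(−0.192×3.090) = 0.5525; e^(−k_a t) = e^(−0.612×3.090) = 0.1509.
D = 4.283 × (0.5525 − 0.1509) + 1.42 × 0.1509 = 1.720 + 0.2143 = 1.935 mg/L.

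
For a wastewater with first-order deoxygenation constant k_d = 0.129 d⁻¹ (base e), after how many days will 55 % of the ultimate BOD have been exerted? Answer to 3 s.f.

y/L₀ = 1 − e^(−k_d t) = 0.55 ⇒ e^(−k_d t) = 0.450
t = −ln(0.450) / 0.129 = 0.7985 / 0.129 = 6.190 d.

t ≈ 6.19 d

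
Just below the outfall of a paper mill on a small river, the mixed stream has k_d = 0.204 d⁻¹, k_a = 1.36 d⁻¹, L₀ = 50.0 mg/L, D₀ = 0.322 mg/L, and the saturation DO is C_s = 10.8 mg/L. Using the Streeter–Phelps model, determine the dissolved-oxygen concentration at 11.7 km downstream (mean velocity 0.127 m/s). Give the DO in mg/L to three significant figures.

Travel time t = x/v = 11.7 km / (0.127 m/s) = 11700 m / 0.127 m/s = 92130 s = 1.066 d.
k_d L₀/(k_a−k_d) = 0.204×50.0/(1.36−0.204) = 10.20/1.156 = 8.824 mg/L.
e^(−k_d t) = e^(−0.204×1.066) = 0.8045; e^(−k_a t) = e^(−1.36×1.066) = 0.2345.
D = 8.824 × (0.8045 − 0.2345) + 0.322 × 0.2345 = 5.029 + 0.07552 = 5.105 mg/L.
DO = C_s − D = 10.8 − 5.105 = 5.695 mg/L.

DO ≈ 5.70 mg/L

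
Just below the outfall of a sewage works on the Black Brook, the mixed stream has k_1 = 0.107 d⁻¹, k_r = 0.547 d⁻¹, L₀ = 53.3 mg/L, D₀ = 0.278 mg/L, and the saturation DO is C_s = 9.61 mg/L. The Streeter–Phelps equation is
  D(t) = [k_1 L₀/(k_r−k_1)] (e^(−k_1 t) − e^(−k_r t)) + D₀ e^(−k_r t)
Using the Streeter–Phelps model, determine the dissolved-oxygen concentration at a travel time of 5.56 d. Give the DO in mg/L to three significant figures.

DO ≈ 3.07 mg/L

k_1 L₀/(k_r−k_1) = 0.107×53.3/(0.547−0.107) = 5.703/0.4400 = 12.96 mg/L.
e^(−k_1 t) = e^(−0.107×5.560) = 0.5516; e^(−k_r t) = e^(−0.547×5.560) = 0.04777.
D = 12.96 × (0.5516 − 0.04777) + 0.278 × 0.04777 = 6.531 + 0.01328 = 6.544 mg/L.
DO = C_s − D = 9.61 − 6.544 = 3.066 mg/L.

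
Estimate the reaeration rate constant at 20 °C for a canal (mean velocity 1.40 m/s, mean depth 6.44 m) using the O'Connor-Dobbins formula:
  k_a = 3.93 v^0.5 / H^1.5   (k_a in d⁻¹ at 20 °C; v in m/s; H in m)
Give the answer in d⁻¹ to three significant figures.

k_a = 3.93 × 1.40^0.5 / 6.44^1.5 = 3.93 × 1.183 / 16.34 = 0.2845 d⁻¹.

k_a ≈ 0.285 d⁻¹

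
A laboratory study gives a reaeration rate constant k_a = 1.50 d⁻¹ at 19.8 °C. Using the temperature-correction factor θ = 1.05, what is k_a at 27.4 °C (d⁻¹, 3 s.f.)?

k_a(T₂) = k_a(T₁) · θ^(T₂−T₁) = 1.50 × 1.05^(27.4−19.8)
= 1.50 × 1.05^7.60 = 1.50 × 1.449 = 2.173 d⁻¹.

k_a ≈ 2.17 d⁻¹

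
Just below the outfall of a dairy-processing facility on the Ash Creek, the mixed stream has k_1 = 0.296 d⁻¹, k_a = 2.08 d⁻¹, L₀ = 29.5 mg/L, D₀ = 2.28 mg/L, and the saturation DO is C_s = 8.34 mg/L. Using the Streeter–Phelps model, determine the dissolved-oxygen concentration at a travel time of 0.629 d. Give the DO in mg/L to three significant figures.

DO ≈ 4.98 mg/L

k_1 L₀/(k_a−k_1) = 0.296×29.5/(2.08−0.296) = 8.732/1.784 = 4.895 mg/L.
e^(−k_1 t) = e^(−0.296×0.6290) = 0.8301; e^(−k_a t) = e^(−2.08×0.6290) = 0.2703.
D = 4.895 × (0.8301 − 0.2703) + 2.28 × 0.2703 = 2.740 + 0.6162 = 3.356 mg/L.
DO = C_s − D = 8.34 − 3.356 = 4.984 mg/L.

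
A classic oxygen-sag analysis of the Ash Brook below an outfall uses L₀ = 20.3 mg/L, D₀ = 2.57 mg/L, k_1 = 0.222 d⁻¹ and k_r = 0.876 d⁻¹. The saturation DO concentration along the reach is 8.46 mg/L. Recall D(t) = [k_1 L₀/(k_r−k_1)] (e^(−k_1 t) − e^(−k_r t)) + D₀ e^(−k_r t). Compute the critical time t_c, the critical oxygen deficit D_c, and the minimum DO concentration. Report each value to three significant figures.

At the critical point dD/dt = 0, so k_1 L₀ e^(−k_1 t) = k_r D. Substituting D(t) from the Streeter–Phelps equation and solving for t gives
t_c = ln[(k_r/k_1)(1 − D₀(k_r−k_1)/(k_1 L₀))] / (k_r−k_1).
Here k_r−k_1 = 0.6540 d⁻¹ and 1 − D₀(k_r−k_1)/(k_1 L₀) = 1 − 2.57×0.6540/(0.222×20.3) = 0.6270, so
t_c = ln(3.946 × 0.6270) / 0.6540 = 0.9059 / 0.6540 = 1.385 d.
L(t_c) = L₀ e^(−k_1 t_c) = 20.3 × 0.7353 = 14.93 mg/L, and at the critical point k_r D_c = k_1 L, so D_c = (0.222/0.876) × 14.93 = 3.783 mg/L.
Minimum DO = C_s − D_c = 8.46 − 3.783 = 4.677 mg/L.

t_c ≈ 1.39 d; D_c ≈ 3.78 mg/L; min DO ≈ 4.68 mg/L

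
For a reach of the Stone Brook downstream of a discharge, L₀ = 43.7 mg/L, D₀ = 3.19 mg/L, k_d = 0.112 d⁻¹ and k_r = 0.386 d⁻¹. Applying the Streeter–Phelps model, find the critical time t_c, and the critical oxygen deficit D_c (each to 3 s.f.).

t_c ≈ 3.80 d; D_c ≈ 8.29 mg/L

t_c = [1/(k_r−k_d)] ln[(k_r/k_d)(1 − D₀(k_r−k_d)/(k_d L₀))]
= [1/(0.386−0.112)] ln[(0.386/0.112)(1 − 3.19×0.2740/(0.112×43.7))]
= (1/0.2740) ln[3.446 × 0.8214] = 3.650 × ln(2.831) = 3.650 × 1.041 = 3.798 d.
D_c = (k_d/k_r) L₀ e^(−k_d t_c) = (0.112/0.386) × 43.7 × e^(−0.112×3.798) = 0.2902 × 43.7 × 0.6535 = 8.287 mg/L.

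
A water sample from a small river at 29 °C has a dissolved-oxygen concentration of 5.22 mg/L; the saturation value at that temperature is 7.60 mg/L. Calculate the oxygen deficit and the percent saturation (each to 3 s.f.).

D = C_s − C = 7.60 − 5.22 = 2.38 mg/L.
% saturation = 5.22/7.60 × 100 = 68.7 %.

D ≈ 2.38 mg/L; 68.7 % saturation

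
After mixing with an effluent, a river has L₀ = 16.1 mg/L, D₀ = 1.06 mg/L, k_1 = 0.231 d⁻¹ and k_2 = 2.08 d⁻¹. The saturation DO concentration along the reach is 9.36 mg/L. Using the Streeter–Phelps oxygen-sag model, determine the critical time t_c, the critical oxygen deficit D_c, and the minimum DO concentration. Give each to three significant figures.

t_c ≈ 0.784 d; D_c ≈ 1.49 mg/L; min DO ≈ 7.87 mg/L

With k_2/k_1 = 9.004 and 1 − D₀(k_2−k_1)/(k_1 L₀) = 0.4730,
t_c = ln(9.004 × 0.4730) / (2.08 − 0.231) = ln(4.259) / 1.849 = 1.449/1.849 = 0.7837 d.
L(t_c) = L₀ e^(−k_1 t_c) = 16.1 × 0.8344 = 13.43 mg/L, and at the critical point k_2 D_c = k_1 L, so D_c = (0.231/2.08) × 13.43 = 1.492 mg/L.
Minimum DO = C_s − D_c = 9.36 − 1.492 = 7.868 mg/L.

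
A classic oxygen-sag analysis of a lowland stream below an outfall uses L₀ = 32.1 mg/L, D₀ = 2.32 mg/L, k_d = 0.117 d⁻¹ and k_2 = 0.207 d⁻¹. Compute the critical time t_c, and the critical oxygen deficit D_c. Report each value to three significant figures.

t_c ≈ 5.70 d; D_c ≈ 9.31 mg/L

t_c = [1/(k_2−k_d)] ln[(k_2/k_d)(1 − D₀(k_2−k_d)/(k_d L₀))]
= [1/(0.207−0.117)] ln[(0.207/0.117)(1 − 2.32×0.09000/(0.117×32.1))]
= (1/0.09000) ln[1.769 × 0.9444] = 11.11 × ln(1.671) = 11.11 × 0.5133 = 5.704 d.
D_c = (k_d/k_2) L₀ e^(−k_d t_c) = (0.117/0.207) × 32.1 × e^(−0.117×5.704) = 0.5652 × 32.1 × 0.5131 = 9.309 mg/L.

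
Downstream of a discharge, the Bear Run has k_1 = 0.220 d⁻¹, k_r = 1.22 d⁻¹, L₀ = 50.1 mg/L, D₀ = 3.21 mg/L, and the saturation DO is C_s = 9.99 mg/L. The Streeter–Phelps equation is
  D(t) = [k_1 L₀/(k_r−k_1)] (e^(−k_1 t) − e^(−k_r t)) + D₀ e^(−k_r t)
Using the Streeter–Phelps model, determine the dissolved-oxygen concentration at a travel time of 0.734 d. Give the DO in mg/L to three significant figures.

k_1 L₀/(k_r−k_1) = 0.220×50.1/(1.22−0.220) = 11.02/1.000 = 11.02 mg/L.
e^(−k_1 t) = e^(−0.220×0.7340) = 0.8509; e^(−k_r t) = e^(−1.22×0.7340) = 0.4084.
D = 11.02 × (0.8509 − 0.4084) + 3.21 × 0.4084 = 4.877 + 1.311 = 6.188 mg/L.
DO = C_s − D = 9.99 − 6.188 = 3.802 mg/L.

DO ≈ 3.80 mg/L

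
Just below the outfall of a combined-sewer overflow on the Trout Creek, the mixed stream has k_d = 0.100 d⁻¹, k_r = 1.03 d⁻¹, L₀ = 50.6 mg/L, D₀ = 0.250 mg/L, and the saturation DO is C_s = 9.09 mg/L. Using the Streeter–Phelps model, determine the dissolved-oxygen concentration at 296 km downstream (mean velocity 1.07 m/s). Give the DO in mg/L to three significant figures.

DO ≈ 5.33 mg/L

Travel time t = x/v = 296 km / (1.07 m/s) = 296000 m / 1.07 m/s = 276600 s = 3.202 d.
k_d L₀/(k_r−k_d) = 0.100×50.6/(1.03−0.100) = 5.060/0.9300 = 5.441 mg/L.
e^(−k_d t) = e^(−0.100×3.202) = 0.7260; e^(−k_r t) = e^(−1.03×3.202) = 0.03696.
D = 5.441 × (0.7260 − 0.03696) + 0.250 × 0.03696 = 3.749 + 0.009241 = 3.758 mg/L.
DO = C_s − D = 9.09 − 3.758 = 5.332 mg/L.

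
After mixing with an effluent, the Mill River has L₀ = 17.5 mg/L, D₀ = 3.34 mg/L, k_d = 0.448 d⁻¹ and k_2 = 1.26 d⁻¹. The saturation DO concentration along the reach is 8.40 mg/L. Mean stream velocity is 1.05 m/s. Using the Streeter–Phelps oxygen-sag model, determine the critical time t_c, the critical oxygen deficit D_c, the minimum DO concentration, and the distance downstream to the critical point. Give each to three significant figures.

With k_2/k_d = 2.812 and 1 − D₀(k_2−k_d)/(k_d L₀) = 0.6541,
t_c = ln(2.812 × 0.6541) / (1.26 − 0.448) = ln(1.840) / 0.8120 = 0.6095/0.8120 = 0.7507 d.
L(t_c) = L₀ e^(−k_d t_c) = 17.5 × 0.7144 = 12.50 mg/L, and at the critical point k_2 D_c = k_d L, so D_c = (0.448/1.26) × 12.50 = 4.445 mg/L.
Minimum DO = C_s − D_c = 8.40 − 4.445 = 3.955 mg/L.
x_c = v t_c = 1.05 m/s × 0.7507 d × 86400 s/d = 68100 m ≈ 68.1 km.

t_c ≈ 0.751 d; D_c ≈ 4.45 mg/L; min DO ≈ 3.95 mg/L; x_c ≈ 68.1 km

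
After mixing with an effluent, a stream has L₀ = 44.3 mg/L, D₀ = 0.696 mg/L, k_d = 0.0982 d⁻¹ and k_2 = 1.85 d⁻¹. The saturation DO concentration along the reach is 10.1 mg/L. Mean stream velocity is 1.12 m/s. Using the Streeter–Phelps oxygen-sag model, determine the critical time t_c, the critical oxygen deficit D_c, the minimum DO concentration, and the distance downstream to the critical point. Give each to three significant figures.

With k_2/k_d = 18.84 and 1 − D₀(k_2−k_d)/(k_d L₀) = 0.7197,
t_c = ln(18.84 × 0.7197) / (1.85 − 0.0982) = ln(13.56) / 1.752 = 2.607/1.752 = 1.488 d.
D_c = (k_d/k_2) L₀ e^(−k_d t_c) = (0.0982/1.85) × 44.3 × e^(−0.0982×1.488) = 0.05308 × 44.3 × 0.8640 = 2.032 mg/L.
Minimum DO = C_s − D_c = 10.1 − 2.032 = 8.068 mg/L.
x_c = v t_c = 1.12 m/s × 1.488 d × 86400 s/d = 144000 m ≈ 144 km.

t_c ≈ 1.49 d; D_c ≈ 2.03 mg/L; min DO ≈ 8.07 mg/L; x_c ≈ 144 km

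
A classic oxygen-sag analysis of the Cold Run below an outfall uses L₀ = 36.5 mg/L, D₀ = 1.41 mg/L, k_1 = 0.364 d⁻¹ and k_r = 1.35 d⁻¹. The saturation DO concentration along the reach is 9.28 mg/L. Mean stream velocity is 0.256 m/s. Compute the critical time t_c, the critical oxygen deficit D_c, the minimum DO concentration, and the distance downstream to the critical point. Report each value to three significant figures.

With k_r/k_1 = 3.709 and 1 − D₀(k_r−k_1)/(k_1 L₀) = 0.8954,
t_c = ln(3.709 × 0.8954) / (1.35 − 0.364) = ln(3.321) / 0.9860 = 1.200/0.9860 = 1.217 d.
L(t_c) = L₀ e^(−k_1 t_c) = 36.5 × 0.6421 = 23.44 mg/L, and at the critical point k_r D_c = k_1 L, so D_c = (0.364/1.35) × 23.44 = 6.319 mg/L.
Minimum DO = C_s − D_c = 9.28 − 6.319 = 2.961 mg/L.
x_c = v t_c = 0.256 m/s × 1.217 d × 86400 s/d = 26920 m ≈ 26.9 km.

t_c ≈ 1.22 d; D_c ≈ 6.32 mg/L; min DO ≈ 2.96 mg/L; x_c ≈ 26.9 km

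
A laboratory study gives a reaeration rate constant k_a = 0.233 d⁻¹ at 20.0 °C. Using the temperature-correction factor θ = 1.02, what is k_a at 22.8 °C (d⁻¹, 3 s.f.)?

k_a(T₂) = k_a(T₁) · θ^(T₂−T₁) = 0.233 × 1.02^(22.8−20.0)
= 0.233 × 1.02^2.80 = 0.233 × 1.057 = 0.2463 d⁻¹.

k_a ≈ 0.246 d⁻¹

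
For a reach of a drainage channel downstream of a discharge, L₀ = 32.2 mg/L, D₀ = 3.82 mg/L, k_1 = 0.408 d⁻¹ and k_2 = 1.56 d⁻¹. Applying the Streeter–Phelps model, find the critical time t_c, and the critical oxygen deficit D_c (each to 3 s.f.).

At the critical point dD/dt = 0, so k_1 L₀ e^(−k_1 t) = k_2 D. Substituting D(t) from the Streeter–Phelps equation and solving for t gives
t_c = ln[(k_2/k_1)(1 − D₀(k_2−k_1)/(k_1 L₀))] / (k_2−k_1).
Here k_2−k_1 = 1.152 d⁻¹ and 1 − D₀(k_2−k_1)/(k_1 L₀) = 1 − 3.82×1.152/(0.408×32.2) = 0.6650, so
t_c = ln(3.824 × 0.6650) / 1.152 = 0.9333 / 1.152 = 0.8101 d.
L(t_c) = L₀ e^(−k_1 t_c) = 32.2 × 0.7185 = 23.14 mg/L, and at the critical point k_2 D_c = k_1 L, so D_c = (0.408/1.56) × 23.14 = 6.051 mg/L.

t_c ≈ 0.810 d; D_c ≈ 6.05 mg/L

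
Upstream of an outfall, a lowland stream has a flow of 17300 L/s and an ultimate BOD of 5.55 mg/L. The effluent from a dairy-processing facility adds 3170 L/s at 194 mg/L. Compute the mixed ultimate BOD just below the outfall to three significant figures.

34.7 mg/L

Flow-weighted mixing: C = (Q_r C_r + Q_w C_w)/(Q_r + Q_w)
= (17300×5.55 + 3170×194)/(17300 + 3170) = 711000/20470 = 34.73 mg/L.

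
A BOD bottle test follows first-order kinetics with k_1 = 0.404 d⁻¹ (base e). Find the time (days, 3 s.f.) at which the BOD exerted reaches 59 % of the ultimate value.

y/L₀ = 1 − e^(−k_1 t) = 0.59 ⇒ e^(−k_1 t) = 0.410
t = −ln(0.410) / 0.404 = 0.8916 / 0.404 = 2.207 d.

t ≈ 2.21 d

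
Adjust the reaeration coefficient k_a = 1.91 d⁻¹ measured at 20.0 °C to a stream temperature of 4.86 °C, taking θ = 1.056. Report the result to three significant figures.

k_a ≈ 0.837 d⁻¹

k_a(T₂) = k_a(T₁) · θ^(T₂−T₁) = 1.91 × 1.056^(4.86−20.0)
= 1.91 × 1.056^-15.1 = 1.91 × 0.4383 = 0.8371 d⁻¹.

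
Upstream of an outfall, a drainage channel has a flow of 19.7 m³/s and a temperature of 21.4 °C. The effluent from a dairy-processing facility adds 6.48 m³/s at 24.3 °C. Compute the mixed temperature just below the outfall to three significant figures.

22.1 °C

Flow-weighted mixing: C = (Q_r C_r + Q_w C_w)/(Q_r + Q_w)
= (19.7×21.4 + 6.48×24.3)/(19.7 + 6.48) = 579.0/26.18 = 22.12 °C.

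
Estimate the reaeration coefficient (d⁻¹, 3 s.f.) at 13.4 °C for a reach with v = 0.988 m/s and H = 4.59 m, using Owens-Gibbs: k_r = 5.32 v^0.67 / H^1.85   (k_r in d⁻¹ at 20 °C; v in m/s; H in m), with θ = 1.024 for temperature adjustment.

k_r(20) = 5.32 × 0.988^0.67 / 4.59^1.85 = 5.32 × 0.9919 / 16.76 = 0.3148 d⁻¹.
k_r(13.4) = 0.3148 × 1.024^(13.4−20) = 0.3148 × 0.8551 = 0.2692 d⁻¹.

k_r ≈ 0.269 d⁻¹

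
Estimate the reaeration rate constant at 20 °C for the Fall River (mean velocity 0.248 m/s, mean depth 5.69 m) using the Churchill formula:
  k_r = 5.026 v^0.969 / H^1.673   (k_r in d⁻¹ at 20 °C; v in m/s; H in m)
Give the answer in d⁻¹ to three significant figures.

k_r = 5.026 × 0.248^0.969 / 5.69^1.673 = 5.026 × 0.2590 / 18.34 = 0.07098 d⁻¹.

k_r ≈ 0.0710 d⁻¹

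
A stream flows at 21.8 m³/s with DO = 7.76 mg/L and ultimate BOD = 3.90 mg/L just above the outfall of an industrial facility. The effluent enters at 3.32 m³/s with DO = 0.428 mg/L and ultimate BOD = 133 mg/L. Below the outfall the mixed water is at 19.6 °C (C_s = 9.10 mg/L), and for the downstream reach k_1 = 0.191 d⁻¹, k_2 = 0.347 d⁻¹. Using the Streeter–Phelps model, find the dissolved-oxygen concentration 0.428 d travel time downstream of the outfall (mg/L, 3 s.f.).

DO ≈ 5.58 mg/L

Mixed DO = (21.8×7.76 + 3.32×0.428)/(21.8+3.32) = 170.6/25.12 = 6.791 mg/L.
Mixed L₀ = (21.8×3.90 + 3.32×133)/(25.12) = 526.6/25.12 = 20.96 mg/L.
Initial deficit D₀ = C_s − DO₀ = 9.10 − 6.791 = 2.309 mg/L.
D(0.428) = [0.191×20.96/(0.347−0.191)](e^(−0.191×0.428) − e^(−0.347×0.428)) + 2.309 e^(−0.347×0.428)
= 25.67 × (0.9215 − 0.8620) + 2.309 × 0.8620 = 3.518 mg/L.
DO = 9.10 − 3.518 = 5.582 mg/L.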